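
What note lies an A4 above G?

C#

A fourth above G lands on the letter C.
An augmented fourth spans 6 semitones, so G moves to pitch class 1. On the letter C that is C#.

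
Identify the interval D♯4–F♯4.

minor third

The letter names run D→F, a span of 2 letter steps, so the interval is some kind of third.
D# to F# is 3 semitones. A major third is 4, so 3 makes it minor.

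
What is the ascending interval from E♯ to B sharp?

perfect fifth

Counting letters E–F–G–A–B gives a fifth.
E#→B# = 7 semitones, exactly the perfect fifth.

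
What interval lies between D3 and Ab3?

diminished fifth

The letter names run D→A, a span of 4 letter steps, so the interval is some kind of fifth.
D to Ab is 6 semitones. A perfect fifth is 7, so 6 makes it diminished.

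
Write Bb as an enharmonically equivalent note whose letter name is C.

Cbb

Bb is pitch class 10. The letter C alone is pitch class 0.
To reach pitch class 10 from C requires an offset of -2 semitones, i.e. double flat: Cbb.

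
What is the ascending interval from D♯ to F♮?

diminished third

Counting letters D–E–F gives a third.
D#→F = 2 semitones, 2 narrower than the major third (4), so diminished.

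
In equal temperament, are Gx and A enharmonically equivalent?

Yes

G## = pitch class 9 and A = pitch class 9 — the same pitch class, so they are enharmonic equivalents.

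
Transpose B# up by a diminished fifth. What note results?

F#

B up a perfect fifth is F#, so the target letter is F.
From B#, a diminished fifth is 6 semitones up: F#.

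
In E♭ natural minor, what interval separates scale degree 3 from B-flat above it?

Scale degree 3 of Eb natural minor is Gb.
Gb up to Bb: letters G→B make it a third; 4 semitones makes it major.

major third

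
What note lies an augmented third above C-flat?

E

C up a major third is E, so the target letter is E.
From Cb, an augmented third is 5 semitones up: E.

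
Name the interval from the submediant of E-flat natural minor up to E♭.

major third

The submediant of Eb natural minor is Cb.
Cb up to Eb: letters C→E make it a third; 4 semitones makes it major.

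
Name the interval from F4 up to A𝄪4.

doubly augmented third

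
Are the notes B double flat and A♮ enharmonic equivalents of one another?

Bbb is pitch class 9; A is pitch class 9.
All spellings map to pitch class 9, so they are enharmonically equivalent.

Yes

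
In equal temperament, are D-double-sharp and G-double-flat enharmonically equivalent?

No

Two spellings are enharmonically equivalent only if they share a pitch class.
Here D## → 4, Gbb → 5; 4 ≠ 5, so they are not.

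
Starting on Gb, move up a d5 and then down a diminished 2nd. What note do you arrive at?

A diminished fifth up from Gb is Dbb (letter D, 6 semitones up).
A diminished second down from Dbb is C (letter C, 0 semitones down).

C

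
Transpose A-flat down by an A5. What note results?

Dbb

A down a perfect fifth is D, so the target letter is D.
From Ab, an augmented fifth is 8 semitones down: Dbb.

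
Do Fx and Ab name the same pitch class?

Two spellings are enharmonically equivalent only if they share a pitch class.
Here F## → 7, Ab → 8; 7 ≠ 8, so they are not.

No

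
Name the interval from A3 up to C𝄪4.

augmented third

The letter names run A→C, a span of 2 letter steps, so the interval is some kind of third.
A to C## is 5 semitones. A major third is 4, so 5 makes it augmented.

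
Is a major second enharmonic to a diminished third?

A major second spans 2 semitones; a diminished third spans 2.
They are enharmonically equivalent.

Yes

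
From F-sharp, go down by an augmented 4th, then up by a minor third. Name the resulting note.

Eb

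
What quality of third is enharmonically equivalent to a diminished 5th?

doubly augmented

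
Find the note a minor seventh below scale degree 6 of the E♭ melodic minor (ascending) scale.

Scale degree 6 of Eb melodic minor (ascending) is C.
A minor seventh (10 semitones) below C lands on the letter D, giving D.

D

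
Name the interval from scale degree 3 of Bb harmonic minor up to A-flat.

perfect fifth

Scale degree 3 of Bb harmonic minor is Db.
Db up to Ab: letters D→A make it a fifth; 7 semitones makes it perfect.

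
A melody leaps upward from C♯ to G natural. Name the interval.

The letter names run C→G, a span of 4 letter steps, so the interval is some kind of fifth.
C# to G is 6 semitones. A perfect fifth is 7, so 6 makes it diminished.

diminished fifth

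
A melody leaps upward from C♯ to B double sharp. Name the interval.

augmented seventh

Counting letters C–D–E–F–G–A–B gives a seventh.
C#→B## = 12 semitones, 1 wider than the major seventh (11), so augmented.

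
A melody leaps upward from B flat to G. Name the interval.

major sixth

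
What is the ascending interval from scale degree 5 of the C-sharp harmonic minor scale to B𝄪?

augmented third

Scale degree 5 of C# harmonic minor is G#.
G# up to B##: letters G→B make it a third; 5 semitones makes it augmented.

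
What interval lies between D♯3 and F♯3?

minor third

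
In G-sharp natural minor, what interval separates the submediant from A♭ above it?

diminished fourth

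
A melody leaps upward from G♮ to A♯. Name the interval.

Counting letters G–A gives a second.
G→A# = 3 semitones, 1 wider than the major second (2), so augmented.

augmented second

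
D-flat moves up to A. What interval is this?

Counting letters D–E–F–G–A gives a fifth.
Db→A = 8 semitones, 1 wider than the perfect fifth (7), so augmented.

augmented fifth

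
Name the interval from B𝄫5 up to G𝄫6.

The letter names run B→G, a span of 5 letter steps, so the interval is some kind of sixth.
Bbb to Gbb is 8 semitones. A major sixth is 9, so 8 makes it minor.

minor sixth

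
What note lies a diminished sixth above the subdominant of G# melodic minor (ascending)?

The subdominant of G# melodic minor (ascending) is C#.
A diminished sixth (7 semitones) above C# lands on the letter A, giving Ab.

Ab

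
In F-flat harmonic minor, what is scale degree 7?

Eb

Degree 7 takes the letter 6 steps above F, which is E.
In harmonic minor, degree 7 sits 11 semitones above the tonic. Fb + 11 semitones is pitch class 3, spelled on E as Eb.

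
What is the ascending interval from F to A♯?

Counting letters F–G–A gives a third.
F→A# = 5 semitones, 1 wider than the major third (4), so augmented.

augmented third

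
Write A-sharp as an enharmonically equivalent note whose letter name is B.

Bb

Plain B sits 1 semitone above A#, so on the letter B the same pitch needs a flat: Bb.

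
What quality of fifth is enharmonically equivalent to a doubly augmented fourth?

perfect

A doubly augmented fourth spans 7 semitones.
A fifth spanning 7 semitones is perfect (the perfect fifth is 7).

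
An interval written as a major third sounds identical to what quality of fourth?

diminished

A major third spans 4 semitones.
A fourth spanning 4 semitones is diminished (the perfect fourth is 5).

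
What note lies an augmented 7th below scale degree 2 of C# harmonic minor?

Eb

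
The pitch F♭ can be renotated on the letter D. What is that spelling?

Plain D sits 2 semitones below Fb, so on the letter D the same pitch needs a double sharp: D##.

D##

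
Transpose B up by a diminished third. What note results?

Db

B up a major third is D#, so the target letter is D.
From B, a diminished third is 2 semitones up: Db.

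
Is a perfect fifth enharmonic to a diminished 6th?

A perfect fifth spans 7 semitones; a diminished sixth spans 7.
They are enharmonically equivalent.

Yes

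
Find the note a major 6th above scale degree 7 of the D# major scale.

A##

Scale degree 7 of D# major is C##.
A major sixth (9 semitones) above C## lands on the letter A, giving A##.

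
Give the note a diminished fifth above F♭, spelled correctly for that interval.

Cbb

F up a perfect fifth is C, so the target letter is C.
From Fb, a diminished fifth is 6 semitones up: Cbb.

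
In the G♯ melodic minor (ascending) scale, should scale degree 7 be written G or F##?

Each scale degree takes a distinct letter name. Degree 7 of a scale on G must use the letter F.
F## and G are enharmonically the same pitch, but only F## uses the letter F, so it is the correct spelling here.

F##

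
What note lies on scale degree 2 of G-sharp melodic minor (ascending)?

A#

The G# melodic minor (ascending) scale runs G# A# B C# D# E# F##.
Degree 2 is A#.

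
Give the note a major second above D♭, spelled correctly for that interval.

Eb

D up a major second is E, so the target letter is E.
From Db, a major second is 2 semitones up: Eb.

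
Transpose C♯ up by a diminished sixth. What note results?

A sixth above C lands on the letter A.
A diminished sixth spans 7 semitones, so C# moves to pitch class 8. On the letter A that is Ab.

Ab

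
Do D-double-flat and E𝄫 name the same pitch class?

No

Dbb is pitch class 0; Ebb is pitch class 2.
The pitch classes differ (0 vs. 2), so they are not enharmonic equivalents.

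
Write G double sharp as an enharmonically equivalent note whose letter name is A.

A

G## is pitch class 9. The letter A alone is pitch class 9.
Pitch class 9 on A needs no accidental: A.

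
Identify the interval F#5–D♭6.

diminished sixth

Counting letters F–G–A–B–C–D gives a sixth.
F#→Db = 7 semitones, 2 narrower than the major sixth (9), so diminished.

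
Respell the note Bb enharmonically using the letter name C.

Plain C sits 2 semitones above Bb, so on the letter C the same pitch needs a double flat: Cbb.

Cbb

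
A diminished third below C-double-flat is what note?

Ab

C down a major third is Ab, so the target letter is A.
From Cbb, a diminished third is 2 semitones down: Ab.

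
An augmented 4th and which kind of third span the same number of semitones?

An augmented fourth spans 6 semitones.
A third spanning 6 semitones is doubly augmented (the major third is 4).

doubly augmented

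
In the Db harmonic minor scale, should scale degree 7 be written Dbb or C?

C

Each scale degree takes a distinct letter name. Degree 7 of a scale on D must use the letter C.
C and Dbb are enharmonically the same pitch, but only C uses the letter C, so it is the correct spelling here.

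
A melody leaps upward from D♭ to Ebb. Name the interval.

Counting letters D–E gives a second.
Db→Ebb = 1 semitone, 1 narrower than the major second (2), so minor.

minor second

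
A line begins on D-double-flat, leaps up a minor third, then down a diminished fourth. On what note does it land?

A minor third up from Dbb is Fbb (letter F, 3 semitones up).
A diminished fourth down from Fbb is Cb (letter C, 4 semitones down).

Cb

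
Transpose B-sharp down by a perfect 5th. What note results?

A fifth below B lands on the letter E.
A perfect fifth spans 7 semitones, so B# moves to pitch class 5. On the letter E that is E#.

E#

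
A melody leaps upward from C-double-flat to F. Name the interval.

doubly augmented fourth

The letter names run C→F, a span of 3 letter steps, so the interval is some kind of fourth.
Cbb to F is 7 semitones. A perfect fourth is 5, so 7 makes it doubly augmented.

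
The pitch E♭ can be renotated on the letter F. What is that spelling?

Fbb

Eb is pitch class 3. The letter F alone is pitch class 5.
To reach pitch class 3 from F requires an offset of -2 semitones, i.e. double flat: Fbb.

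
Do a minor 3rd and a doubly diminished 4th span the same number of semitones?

A minor third spans 3 semitones; a doubly diminished fourth spans 3.
They are enharmonically equivalent.

Yes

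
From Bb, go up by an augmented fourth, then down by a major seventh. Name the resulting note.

F

An augmented fourth up from Bb is E (letter E, 6 semitones up).
A major seventh down from E is F (letter F, 11 semitones down).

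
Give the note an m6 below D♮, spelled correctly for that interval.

F#

A sixth below D lands on the letter F.
A minor sixth spans 8 semitones, so D moves to pitch class 6. On the letter F that is F#.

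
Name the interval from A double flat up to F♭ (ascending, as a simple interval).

major sixth

The letter names run A→F, a span of 5 letter steps, so the interval is some kind of sixth.
Abb to Fb is 9 semitones. A major sixth is 9, so 9 makes it major.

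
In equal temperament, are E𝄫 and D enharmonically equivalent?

Yes

Ebb = pitch class 2 and D = pitch class 2 — the same pitch class, so they are enharmonic equivalents.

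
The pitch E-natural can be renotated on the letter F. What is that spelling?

Fb

Plain F sits 1 semitone above E, so on the letter F the same pitch needs a flat: Fb.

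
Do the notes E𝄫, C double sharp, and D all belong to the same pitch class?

Ebb is pitch class 2; C## is pitch class 2; D is pitch class 2.
All spellings map to pitch class 2, so they are enharmonically equivalent.

Yes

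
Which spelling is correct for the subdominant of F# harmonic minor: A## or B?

B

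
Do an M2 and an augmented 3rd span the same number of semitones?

No

A major second spans 2 semitones; an augmented third spans 5.
The spans differ, so they are not enharmonic equivalents.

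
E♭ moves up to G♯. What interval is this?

Counting letters E–F–G gives a third.
Eb→G# = 5 semitones, 1 wider than the major third (4), so augmented.

augmented third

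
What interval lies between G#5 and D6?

diminished fifth

The letter names run G→D, a span of 4 letter steps, so the interval is some kind of fifth.
G# to D is 6 semitones. A perfect fifth is 7, so 6 makes it diminished.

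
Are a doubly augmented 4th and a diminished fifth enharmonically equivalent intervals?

A doubly augmented fourth spans 7 semitones; a diminished fifth spans 6.
The spans differ, so they are not enharmonic equivalents.

No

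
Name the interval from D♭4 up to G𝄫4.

diminished fourth

The letter names run D→G, a span of 3 letter steps, so the interval is some kind of fourth.
Db to Gbb is 4 semitones. A perfect fourth is 5, so 4 makes it diminished.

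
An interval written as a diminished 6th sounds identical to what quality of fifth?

A diminished sixth spans 7 semitones.
A fifth spanning 7 semitones is perfect (the perfect fifth is 7).

perfect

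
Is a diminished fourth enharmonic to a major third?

Yes

A diminished fourth spans 4 semitones; a major third spans 4.
They are enharmonically equivalent.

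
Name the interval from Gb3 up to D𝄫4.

The letter names run G→D, a span of 4 letter steps, so the interval is some kind of fifth.
Gb to Dbb is 6 semitones. A perfect fifth is 7, so 6 makes it diminished.

diminished fifth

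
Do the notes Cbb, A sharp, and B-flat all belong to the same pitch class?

Yes

Cbb = pitch class 10 and A# = pitch class 10 and Bb = pitch class 10 — the same pitch class, so they are enharmonic equivalents.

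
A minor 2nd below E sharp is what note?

E down a major second is D, so the target letter is D.
From E#, a minor second is 1 semitone down: D##.

D##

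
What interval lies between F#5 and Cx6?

augmented fifth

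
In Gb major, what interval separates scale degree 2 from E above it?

Scale degree 2 of Gb major is Ab.
Ab up to E: letters A→E make it a fifth; 8 semitones makes it augmented.

augmented fifth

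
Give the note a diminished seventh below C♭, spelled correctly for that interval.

A seventh below C lands on the letter D.
A diminished seventh spans 9 semitones, so Cb moves to pitch class 2. On the letter D that is D.

D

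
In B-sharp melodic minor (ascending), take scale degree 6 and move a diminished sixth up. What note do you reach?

Scale degree 6 of B# melodic minor (ascending) is G##.
A diminished sixth (7 semitones) above G## lands on the letter E, giving E.

E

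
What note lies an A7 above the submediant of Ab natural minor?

The submediant of Ab natural minor is Fb.
An augmented seventh (12 semitones) above Fb lands on the letter E, giving E.

E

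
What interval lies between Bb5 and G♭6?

minor sixth

Counting letters B–C–D–E–F–G gives a sixth.
Bb→Gb = 8 semitones, 1 narrower than the major sixth (9), so minor.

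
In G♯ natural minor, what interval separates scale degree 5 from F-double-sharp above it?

Scale degree 5 of G# natural minor is D#.
D# up to F##: letters D→F make it a third; 4 semitones makes it major.

major third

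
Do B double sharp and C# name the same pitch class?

B## = pitch class 1 and C# = pitch class 1 — the same pitch class, so they are enharmonic equivalents.

Yes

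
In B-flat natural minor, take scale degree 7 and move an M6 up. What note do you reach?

Scale degree 7 of Bb natural minor is Ab.
A major sixth (9 semitones) above Ab lands on the letter F, giving F.

F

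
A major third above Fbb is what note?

Abb

F up a major third is A, so the target letter is A.
From Fbb, a major third is 4 semitones up: Abb.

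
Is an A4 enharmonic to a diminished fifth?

Yes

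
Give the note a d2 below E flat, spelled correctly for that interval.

D#

E down a major second is D, so the target letter is D.
From Eb, a diminished second is 0 semitones down: D#.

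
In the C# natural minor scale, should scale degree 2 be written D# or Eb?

Each scale degree takes a distinct letter name. Degree 2 of a scale on C must use the letter D.
D# and Eb are enharmonically the same pitch, but only D# uses the letter D, so it is the correct spelling here.

D#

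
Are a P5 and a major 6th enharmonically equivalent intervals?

A perfect fifth spans 7 semitones; a major sixth spans 9.
The spans differ, so they are not enharmonic equivalents.

No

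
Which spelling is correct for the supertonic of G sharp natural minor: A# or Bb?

A#

Each scale degree takes a distinct letter name. Degree 2 of a scale on G must use the letter A.
A# and Bb are enharmonically the same pitch, but only A# uses the letter A, so it is the correct spelling here.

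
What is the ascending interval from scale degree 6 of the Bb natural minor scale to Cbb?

diminished fourth

Scale degree 6 of Bb natural minor is Gb.
Gb up to Cbb: letters G→C make it a fourth; 4 semitones makes it diminished.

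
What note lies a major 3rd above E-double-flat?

A third above E lands on the letter G.
A major third spans 4 semitones, so Ebb moves to pitch class 6. On the letter G that is Gb.

Gb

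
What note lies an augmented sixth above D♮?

B#

A sixth above D lands on the letter B.
An augmented sixth spans 10 semitones, so D moves to pitch class 0. On the letter B that is B#.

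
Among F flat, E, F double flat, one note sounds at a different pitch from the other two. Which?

Fbb

In 12-tone equal temperament, enharmonic equivalents share a pitch class. Fb is pitch class 4; E is pitch class 4; Fbb is pitch class 3.
Fb and E share pitch class 4, while Fbb is pitch class 3.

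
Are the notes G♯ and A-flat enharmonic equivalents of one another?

G# = pitch class 8 and Ab = pitch class 8 — the same pitch class, so they are enharmonic equivalents.

Yes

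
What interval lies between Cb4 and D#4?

doubly augmented second

The letter names run C→D, a span of 1 letter step, so the interval is some kind of second.
Cb to D# is 4 semitones. A major second is 2, so 4 makes it doubly augmented.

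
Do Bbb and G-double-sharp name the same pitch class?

Yes

Bbb is pitch class 9; G## is pitch class 9.
All spellings map to pitch class 9, so they are enharmonically equivalent.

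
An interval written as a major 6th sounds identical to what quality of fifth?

doubly augmented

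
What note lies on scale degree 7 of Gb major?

The Gb major scale runs Gb Ab Bb Cb Db Eb F.
Degree 7 is F.

F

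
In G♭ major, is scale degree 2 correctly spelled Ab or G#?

Ab

Each scale degree takes a distinct letter name. Degree 2 of a scale on G must use the letter A.
Ab and G# are enharmonically the same pitch, but only Ab uses the letter A, so it is the correct spelling here.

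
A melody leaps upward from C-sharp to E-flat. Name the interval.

diminished third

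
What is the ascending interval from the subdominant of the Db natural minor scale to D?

The subdominant of Db natural minor is Gb.
Gb up to D: letters G→D make it a fifth; 8 semitones makes it augmented.

augmented fifth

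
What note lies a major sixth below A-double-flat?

A down a major sixth is C, so the target letter is C.
From Abb, a major sixth is 9 semitones down: Cbb.

Cbb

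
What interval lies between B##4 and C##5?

minor second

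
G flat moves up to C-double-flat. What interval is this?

Counting letters G–A–B–C gives a fourth.
Gb→Cbb = 4 semitones, 1 narrower than the perfect fourth (5), so diminished.

diminished fourth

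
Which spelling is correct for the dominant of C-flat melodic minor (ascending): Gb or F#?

Gb

Each scale degree takes a distinct letter name. Degree 5 of a scale on C must use the letter G.
Gb and F# are enharmonically the same pitch, but only Gb uses the letter G, so it is the correct spelling here.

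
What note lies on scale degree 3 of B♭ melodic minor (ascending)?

Degree 3 takes the letter 2 steps above B, which is D.
In melodic minor (ascending), degree 3 sits 3 semitones above the tonic. Bb + 3 semitones is pitch class 1, spelled on D as Db.

Db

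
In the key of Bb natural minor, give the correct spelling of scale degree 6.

Gb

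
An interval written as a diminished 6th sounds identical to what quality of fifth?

A diminished sixth spans 7 semitones.
A fifth spanning 7 semitones is perfect (the perfect fifth is 7).

perfect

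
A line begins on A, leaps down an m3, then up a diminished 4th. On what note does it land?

Bb

A minor third down from A is F# (letter F, 3 semitones down).
A diminished fourth up from F# is Bb (letter B, 4 semitones up).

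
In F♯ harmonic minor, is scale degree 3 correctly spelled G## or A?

Each scale degree takes a distinct letter name. Degree 3 of a scale on F must use the letter A.
A and G## are enharmonically the same pitch, but only A uses the letter A, so it is the correct spelling here.

A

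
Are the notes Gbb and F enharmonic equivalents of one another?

Yes

Gbb is pitch class 5; F is pitch class 5.
All spellings map to pitch class 5, so they are enharmonically equivalent.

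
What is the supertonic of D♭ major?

Degree 2 takes the letter 1 step above D, which is E.
In major, degree 2 sits 2 semitones above the tonic. Db + 2 semitones is pitch class 3, spelled on E as Eb.

Eb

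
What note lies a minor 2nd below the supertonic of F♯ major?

F##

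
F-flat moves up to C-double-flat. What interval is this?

Counting letters F–G–A–B–C gives a fifth.
Fb→Cbb = 6 semitones, 1 narrower than the perfect fifth (7), so diminished.

diminished fifth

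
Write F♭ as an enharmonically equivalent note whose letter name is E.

E

Plain E sits at the same pitch as Fb, so on the letter E the same pitch needs a natural: E.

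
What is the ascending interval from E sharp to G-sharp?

minor third

Counting letters E–F–G gives a third.
E#→G# = 3 semitones, 1 narrower than the major third (4), so minor.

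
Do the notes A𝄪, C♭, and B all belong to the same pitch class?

A## is pitch class 11; Cb is pitch class 11; B is pitch class 11.
All spellings map to pitch class 11, so they are enharmonically equivalent.

Yes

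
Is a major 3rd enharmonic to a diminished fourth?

Yes

A major third spans 4 semitones; a diminished fourth spans 4.
They are enharmonically equivalent.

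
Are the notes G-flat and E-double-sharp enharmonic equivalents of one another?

Yes

Gb = pitch class 6 and E## = pitch class 6 — the same pitch class, so they are enharmonic equivalents.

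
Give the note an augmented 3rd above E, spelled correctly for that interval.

G##

E up a major third is G#, so the target letter is G.
From E, an augmented third is 5 semitones up: G##.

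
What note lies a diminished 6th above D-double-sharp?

B

D up a major sixth is B, so the target letter is B.
From D##, a diminished sixth is 7 semitones up: B.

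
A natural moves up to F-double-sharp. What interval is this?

The letter names run A→F, a span of 5 letter steps, so the interval is some kind of sixth.
A to F## is 10 semitones. A major sixth is 9, so 10 makes it augmented.

augmented sixth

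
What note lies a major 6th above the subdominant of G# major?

The subdominant of G# major is C#.
A major sixth (9 semitones) above C# lands on the letter A, giving A#.

A#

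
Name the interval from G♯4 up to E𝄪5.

augmented sixth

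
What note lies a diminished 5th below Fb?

Bb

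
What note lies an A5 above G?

D#

G up a perfect fifth is D, so the target letter is D.
From G, an augmented fifth is 8 semitones up: D#.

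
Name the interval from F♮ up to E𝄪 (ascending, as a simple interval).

The letter names run F→E, a span of 6 letter steps, so the interval is some kind of seventh.
F to E## is 13 semitones. A major seventh is 11, so 13 makes it doubly augmented.

doubly augmented seventh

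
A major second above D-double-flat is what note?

D up a major second is E, so the target letter is E.
From Dbb, a major second is 2 semitones up: Ebb.

Ebb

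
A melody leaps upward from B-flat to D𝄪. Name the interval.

doubly augmented third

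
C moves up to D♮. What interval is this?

major second

The letter names run C→D, a span of 1 letter step, so the interval is some kind of second.
C to D is 2 semitones. A major second is 2, so 2 makes it major.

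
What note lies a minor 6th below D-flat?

D down a major sixth is F, so the target letter is F.
From Db, a minor sixth is 8 semitones down: F.

F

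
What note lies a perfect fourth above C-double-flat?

Fbb

C up a perfect fourth is F, so the target letter is F.
From Cbb, a perfect fourth is 5 semitones up: Fbb.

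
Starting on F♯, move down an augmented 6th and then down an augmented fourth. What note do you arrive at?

Ebb

An augmented sixth down from F# is Ab (letter A, 10 semitones down).
An augmented fourth down from Ab is Ebb (letter E, 6 semitones down).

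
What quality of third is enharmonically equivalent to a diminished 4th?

A diminished fourth spans 4 semitones.
A third spanning 4 semitones is major (the major third is 4).

major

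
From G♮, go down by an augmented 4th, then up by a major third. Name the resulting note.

F

An augmented fourth down from G is Db (letter D, 6 semitones down).
A major third up from Db is F (letter F, 4 semitones up).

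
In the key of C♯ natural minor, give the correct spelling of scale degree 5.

The C# natural minor scale runs C# D# E F# G# A B.
Degree 5 is G#.

G#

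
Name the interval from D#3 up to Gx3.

augmented fourth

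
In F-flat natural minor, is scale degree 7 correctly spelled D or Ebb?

Each scale degree takes a distinct letter name. Degree 7 of a scale on F must use the letter E.
Ebb and D are enharmonically the same pitch, but only Ebb uses the letter E, so it is the correct spelling here.

Ebb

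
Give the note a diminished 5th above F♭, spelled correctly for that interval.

Cbb

A fifth above F lands on the letter C.
A diminished fifth spans 6 semitones, so Fb moves to pitch class 10. On the letter C that is Cbb.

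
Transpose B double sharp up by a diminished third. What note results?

A third above B lands on the letter D.
A diminished third spans 2 semitones, so B## moves to pitch class 3. On the letter D that is D#.

D#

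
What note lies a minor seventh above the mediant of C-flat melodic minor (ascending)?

The mediant of Cb melodic minor (ascending) is Ebb.
A minor seventh (10 semitones) above Ebb lands on the letter D, giving Dbb.

Dbb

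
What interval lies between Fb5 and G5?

The letter names run F→G, a span of 1 letter step, so the interval is some kind of second.
Fb to G is 3 semitones. A major second is 2, so 3 makes it augmented.

augmented second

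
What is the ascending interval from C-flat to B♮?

Counting letters C–D–E–F–G–A–B gives a seventh.
Cb→B = 12 semitones, 1 wider than the major seventh (11), so augmented.

augmented seventh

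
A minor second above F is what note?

Gb

A second above F lands on the letter G.
A minor second spans 1 semitone, so F moves to pitch class 6. On the letter G that is Gb.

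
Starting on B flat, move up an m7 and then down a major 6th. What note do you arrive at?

A minor seventh up from Bb is Ab (letter A, 10 semitones up).
A major sixth down from Ab is Cb (letter C, 9 semitones down).

Cb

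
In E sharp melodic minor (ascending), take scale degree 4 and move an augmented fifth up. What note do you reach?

Scale degree 4 of E# melodic minor (ascending) is A#.
An augmented fifth (8 semitones) above A# lands on the letter E, giving E##.

E##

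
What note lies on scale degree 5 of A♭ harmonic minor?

Degree 5 takes the letter 4 steps above A, which is E.
In harmonic minor, degree 5 sits 7 semitones above the tonic. Ab + 7 semitones is pitch class 3, spelled on E as Eb.

Eb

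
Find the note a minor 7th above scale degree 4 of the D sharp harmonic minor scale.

F#

Scale degree 4 of D# harmonic minor is G#.
A minor seventh (10 semitones) above G# lands on the letter F, giving F#.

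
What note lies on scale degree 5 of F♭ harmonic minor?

Degree 5 takes the letter 4 steps above F, which is C.
In harmonic minor, degree 5 sits 7 semitones above the tonic. Fb + 7 semitones is pitch class 11, spelled on C as Cb.

Cb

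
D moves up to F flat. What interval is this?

Counting letters D–E–F gives a third.
D→Fb = 2 semitones, 2 narrower than the major third (4), so diminished.

diminished third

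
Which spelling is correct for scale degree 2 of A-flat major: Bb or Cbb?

Bb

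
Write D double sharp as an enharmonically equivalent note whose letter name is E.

Plain E sits at the same pitch as D##, so on the letter E the same pitch needs a natural: E.

E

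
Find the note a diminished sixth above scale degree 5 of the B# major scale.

D

Scale degree 5 of B# major is F##.
A diminished sixth (7 semitones) above F## lands on the letter D, giving D.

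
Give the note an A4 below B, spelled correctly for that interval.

F

B down a perfect fourth is F#, so the target letter is F.
From B, an augmented fourth is 6 semitones down: F.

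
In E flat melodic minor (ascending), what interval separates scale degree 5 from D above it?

major third

Scale degree 5 of Eb melodic minor (ascending) is Bb.
Bb up to D: letters B→D make it a third; 4 semitones makes it major.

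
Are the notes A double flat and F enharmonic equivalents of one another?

Two spellings are enharmonically equivalent only if they share a pitch class.
Here Abb → 7, F → 5; 5 ≠ 7, so they are not.

No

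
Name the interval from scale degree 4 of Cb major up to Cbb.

diminished fifth

Scale degree 4 of Cb major is Fb.
Fb up to Cbb: letters F→C make it a fifth; 6 semitones makes it diminished.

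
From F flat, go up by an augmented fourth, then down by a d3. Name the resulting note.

G#

An augmented fourth up from Fb is Bb (letter B, 6 semitones up).
A diminished third down from Bb is G# (letter G, 2 semitones down).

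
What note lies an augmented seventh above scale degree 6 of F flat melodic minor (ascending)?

Scale degree 6 of Fb melodic minor (ascending) is Db.
An augmented seventh (12 semitones) above Db lands on the letter C, giving C#.

C#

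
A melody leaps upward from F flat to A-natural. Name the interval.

Counting letters F–G–A gives a third.
Fb→A = 5 semitones, 1 wider than the major third (4), so augmented.

augmented third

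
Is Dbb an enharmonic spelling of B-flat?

Two spellings are enharmonically equivalent only if they share a pitch class.
Here Dbb → 0, Bb → 10; 0 ≠ 10, so they are not.

No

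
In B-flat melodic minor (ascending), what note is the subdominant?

Eb

Degree 4 takes the letter 3 steps above B, which is E.
In melodic minor (ascending), degree 4 sits 5 semitones above the tonic. Bb + 5 semitones is pitch class 3, spelled on E as Eb.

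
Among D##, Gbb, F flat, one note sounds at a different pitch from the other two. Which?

In 12-tone equal temperament, enharmonic equivalents share a pitch class. D## is pitch class 4; Gbb is pitch class 5; Fb is pitch class 4.
D## and Fb share pitch class 4, while Gbb is pitch class 5.

Gbb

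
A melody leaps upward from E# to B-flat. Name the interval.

doubly diminished fifth

Counting letters E–F–G–A–B gives a fifth.
E#→Bb = 5 semitones, 2 narrower than the perfect fifth (7), so doubly diminished.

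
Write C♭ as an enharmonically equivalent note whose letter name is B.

B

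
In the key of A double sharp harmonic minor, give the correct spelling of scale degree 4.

D##

Degree 4 takes the letter 3 steps above A, which is D.
In harmonic minor, degree 4 sits 5 semitones above the tonic. A## + 5 semitones is pitch class 4, spelled on D as D##.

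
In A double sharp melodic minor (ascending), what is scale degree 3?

C##

Degree 3 takes the letter 2 steps above A, which is C.
In melodic minor (ascending), degree 3 sits 3 semitones above the tonic. A## + 3 semitones is pitch class 2, spelled on C as C##.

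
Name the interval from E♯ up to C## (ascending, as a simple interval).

Counting letters E–F–G–A–B–C gives a sixth.
E#→C## = 9 semitones, exactly the major sixth.

major sixth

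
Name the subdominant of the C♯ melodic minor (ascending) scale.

F#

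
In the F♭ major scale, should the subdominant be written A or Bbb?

Each scale degree takes a distinct letter name. Degree 4 of a scale on F must use the letter B.
Bbb and A are enharmonically the same pitch, but only Bbb uses the letter B, so it is the correct spelling here.

Bbb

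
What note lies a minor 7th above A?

G

A up a major seventh is G#, so the target letter is G.
From A, a minor seventh is 10 semitones up: G.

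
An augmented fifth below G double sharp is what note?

C#

G down a perfect fifth is C, so the target letter is C.
From G##, an augmented fifth is 8 semitones down: C#.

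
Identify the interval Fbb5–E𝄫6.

major seventh

Counting letters F–G–A–B–C–D–E gives a seventh.
Fbb→Ebb = 11 semitones, exactly the major seventh.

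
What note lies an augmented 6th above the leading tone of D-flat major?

The leading tone of Db major is C.
An augmented sixth (10 semitones) above C lands on the letter A, giving A#.

A#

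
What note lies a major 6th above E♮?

C#

E up a major sixth is C#, so the target letter is C.
From E, a major sixth is 9 semitones up: C#.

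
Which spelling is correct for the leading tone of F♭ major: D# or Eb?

Each scale degree takes a distinct letter name. Degree 7 of a scale on F must use the letter E.
Eb and D# are enharmonically the same pitch, but only Eb uses the letter E, so it is the correct spelling here.

Eb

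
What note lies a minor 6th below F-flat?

F down a major sixth is Ab, so the target letter is A.
From Fb, a minor sixth is 8 semitones down: Ab.

Ab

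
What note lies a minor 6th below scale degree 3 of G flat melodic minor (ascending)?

Scale degree 3 of Gb melodic minor (ascending) is Bbb.
A minor sixth (8 semitones) below Bbb lands on the letter D, giving Db.

Db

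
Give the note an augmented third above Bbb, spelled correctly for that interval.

A third above B lands on the letter D.
An augmented third spans 5 semitones, so Bbb moves to pitch class 2. On the letter D that is D.

D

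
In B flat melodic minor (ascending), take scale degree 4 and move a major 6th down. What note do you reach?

Gb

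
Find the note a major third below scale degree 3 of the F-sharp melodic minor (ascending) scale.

Scale degree 3 of F# melodic minor (ascending) is A.
A major third (4 semitones) below A lands on the letter F, giving F.

F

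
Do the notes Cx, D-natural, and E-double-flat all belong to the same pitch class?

Yes

C## is pitch class 2; D is pitch class 2; Ebb is pitch class 2.
All spellings map to pitch class 2, so they are enharmonically equivalent.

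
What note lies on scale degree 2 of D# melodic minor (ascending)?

The D# melodic minor (ascending) scale runs D# E# F# G# A# B# C##.
Degree 2 is E#.

E#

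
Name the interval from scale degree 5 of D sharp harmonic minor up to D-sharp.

Scale degree 5 of D# harmonic minor is A#.
A# up to D#: letters A→D make it a fourth; 5 semitones makes it perfect.

perfect fourth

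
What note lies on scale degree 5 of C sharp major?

G#

The C# major scale runs C# D# E# F# G# A# B#.
Degree 5 is G#.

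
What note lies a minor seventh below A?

B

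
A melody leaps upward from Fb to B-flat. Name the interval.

The letter names run F→B, a span of 3 letter steps, so the interval is some kind of fourth.
Fb to Bb is 6 semitones. A perfect fourth is 5, so 6 makes it augmented.

augmented fourth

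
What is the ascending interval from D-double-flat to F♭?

major third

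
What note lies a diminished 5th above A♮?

A up a perfect fifth is E, so the target letter is E.
From A, a diminished fifth is 6 semitones up: Eb.

Eb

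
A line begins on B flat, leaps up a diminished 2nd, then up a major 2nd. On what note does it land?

Dbb

A diminished second up from Bb is Cbb (letter C, 0 semitones up).
A major second up from Cbb is Dbb (letter D, 2 semitones up).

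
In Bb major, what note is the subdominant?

Degree 4 takes the letter 3 steps above B, which is E.
In major, degree 4 sits 5 semitones above the tonic. Bb + 5 semitones is pitch class 3, spelled on E as Eb.

Eb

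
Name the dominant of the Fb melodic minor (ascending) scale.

Cb

The Fb melodic minor (ascending) scale runs Fb Gb Abb Bbb Cb Db Eb.
Degree 5 is Cb.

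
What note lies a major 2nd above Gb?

A second above G lands on the letter A.
A major second spans 2 semitones, so Gb moves to pitch class 8. On the letter A that is Ab.

Ab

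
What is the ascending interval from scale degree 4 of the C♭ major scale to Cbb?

diminished fifth

Scale degree 4 of Cb major is Fb.
Fb up to Cbb: letters F→C make it a fifth; 6 semitones makes it diminished.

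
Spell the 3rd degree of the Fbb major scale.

Abb

Degree 3 takes the letter 2 steps above F, which is A.
In major, degree 3 sits 4 semitones above the tonic. Fbb + 4 semitones is pitch class 7, spelled on A as Abb.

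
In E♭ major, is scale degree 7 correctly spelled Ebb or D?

Each scale degree takes a distinct letter name. Degree 7 of a scale on E must use the letter D.
D and Ebb are enharmonically the same pitch, but only D uses the letter D, so it is the correct spelling here.

D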